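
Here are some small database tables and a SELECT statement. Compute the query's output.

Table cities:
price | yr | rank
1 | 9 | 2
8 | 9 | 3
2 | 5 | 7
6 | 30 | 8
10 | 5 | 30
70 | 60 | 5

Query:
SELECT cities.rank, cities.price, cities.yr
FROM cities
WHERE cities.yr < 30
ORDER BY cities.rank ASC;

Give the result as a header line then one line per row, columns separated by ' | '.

== RESULT ==
cities.rank | cities.price | cities.yr
2 | 1 | 9
3 | 8 | 9
7 | 2 | 5
30 | 10 | 5

Derivation:
After WHERE (4 rows):
cities.price | cities.yr | cities.rank
1 | 9 | 2
8 | 9 | 3
2 | 5 | 7
10 | 5 | 30
After SELECT (4 rows):
cities.rank | cities.price | cities.yr
2 | 1 | 9
3 | 8 | 9
7 | 2 | 5
30 | 10 | 5
After ORDER BY (4 rows):
cities.rank | cities.price | cities.yr
2 | 1 | 9
3 | 8 | 9
7 | 2 | 5
30 | 10 | 5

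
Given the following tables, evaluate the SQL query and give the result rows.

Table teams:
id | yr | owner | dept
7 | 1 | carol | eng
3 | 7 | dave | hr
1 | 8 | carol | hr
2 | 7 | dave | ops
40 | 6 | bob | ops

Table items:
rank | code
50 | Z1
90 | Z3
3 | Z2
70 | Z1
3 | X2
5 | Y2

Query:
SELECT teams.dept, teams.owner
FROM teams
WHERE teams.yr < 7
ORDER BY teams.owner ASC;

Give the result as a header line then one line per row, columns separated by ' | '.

After WHERE (2 rows):
teams.id | teams.yr | teams.owner | teams.dept
7 | 1 | carol | eng
40 | 6 | bob | ops
After SELECT (2 rows):
teams.dept | teams.owner
eng | carol
ops | bob
After ORDER BY (2 rows):
teams.dept | teams.owner
ops | bob
eng | carol

== RESULT ==
teams.dept | teams.owner
ops | bob
eng | carol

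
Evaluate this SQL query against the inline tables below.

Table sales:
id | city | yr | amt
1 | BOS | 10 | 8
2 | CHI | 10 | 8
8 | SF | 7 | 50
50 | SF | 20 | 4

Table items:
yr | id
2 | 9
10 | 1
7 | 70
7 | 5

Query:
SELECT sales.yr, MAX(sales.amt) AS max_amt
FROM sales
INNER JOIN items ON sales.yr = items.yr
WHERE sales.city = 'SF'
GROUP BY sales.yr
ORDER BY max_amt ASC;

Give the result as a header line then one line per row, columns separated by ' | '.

After JOIN items (4 rows):
sales.id | sales.city | sales.yr | sales.amt | items.yr | items.id
1 | BOS | 10 | 8 | 10 | 1
2 | CHI | 10 | 8 | 10 | 1
8 | SF | 7 | 50 | 7 | 70
8 | SF | 7 | 50 | 7 | 5
After WHERE (2 rows):
sales.id | sales.city | sales.yr | sales.amt | items.yr | items.id
8 | SF | 7 | 50 | 7 | 70
8 | SF | 7 | 50 | 7 | 5
After GROUP BY (1 rows):
sales.yr | max_amt
7 | 50
After ORDER BY (1 rows):
sales.yr | max_amt
7 | 50

== RESULT ==
sales.yr | max_amt
7 | 50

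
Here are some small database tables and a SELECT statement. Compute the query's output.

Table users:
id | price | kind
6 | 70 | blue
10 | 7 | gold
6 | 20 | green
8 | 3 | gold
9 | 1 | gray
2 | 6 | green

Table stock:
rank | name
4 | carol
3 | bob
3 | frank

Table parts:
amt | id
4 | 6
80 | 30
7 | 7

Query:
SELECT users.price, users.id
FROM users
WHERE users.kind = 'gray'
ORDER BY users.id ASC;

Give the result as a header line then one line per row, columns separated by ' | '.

== RESULT ==
users.price | users.id
1 | 9

Derivation:
After WHERE (1 rows):
users.id | users.price | users.kind
9 | 1 | gray
After SELECT (1 rows):
users.price | users.id
1 | 9
After ORDER BY (1 rows):
users.price | users.id
1 | 9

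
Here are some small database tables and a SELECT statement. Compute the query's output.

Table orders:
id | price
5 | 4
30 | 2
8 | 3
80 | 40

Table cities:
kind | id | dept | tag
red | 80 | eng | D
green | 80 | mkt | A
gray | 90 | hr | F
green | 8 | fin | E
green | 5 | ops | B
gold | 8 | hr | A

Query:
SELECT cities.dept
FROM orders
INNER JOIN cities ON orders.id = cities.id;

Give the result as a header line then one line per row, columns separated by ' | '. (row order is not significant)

After JOIN cities (5 rows):
orders.id | orders.price | cities.kind | cities.id | cities.dept | cities.tag
5 | 4 | green | 5 | ops | B
8 | 3 | green | 8 | fin | E
8 | 3 | gold | 8 | hr | A
80 | 40 | red | 80 | eng | D
80 | 40 | green | 80 | mkt | A
After SELECT (5 rows):
cities.dept
ops
fin
hr
eng
mkt

== RESULT ==
cities.dept
ops
fin
hr
eng
mkt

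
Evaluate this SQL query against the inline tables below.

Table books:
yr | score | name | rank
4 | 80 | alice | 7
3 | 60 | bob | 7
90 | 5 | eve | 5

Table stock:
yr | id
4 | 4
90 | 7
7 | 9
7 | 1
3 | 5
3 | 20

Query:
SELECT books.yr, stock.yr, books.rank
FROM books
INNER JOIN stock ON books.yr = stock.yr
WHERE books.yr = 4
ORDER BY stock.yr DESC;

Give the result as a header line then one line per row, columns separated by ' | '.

After JOIN stock (4 rows):
books.yr | books.score | books.name | books.rank | stock.yr | stock.id
4 | 80 | alice | 7 | 4 | 4
3 | 60 | bob | 7 | 3 | 5
3 | 60 | bob | 7 | 3 | 20
90 | 5 | eve | 5 | 90 | 7
After WHERE (1 rows):
books.yr | books.score | books.name | books.rank | stock.yr | stock.id
4 | 80 | alice | 7 | 4 | 4
After SELECT (1 rows):
books.yr | stock.yr | books.rank
4 | 4 | 7
After ORDER BY (1 rows):
books.yr | stock.yr | books.rank
4 | 4 | 7

== RESULT ==
books.yr | stock.yr | books.rank
4 | 4 | 7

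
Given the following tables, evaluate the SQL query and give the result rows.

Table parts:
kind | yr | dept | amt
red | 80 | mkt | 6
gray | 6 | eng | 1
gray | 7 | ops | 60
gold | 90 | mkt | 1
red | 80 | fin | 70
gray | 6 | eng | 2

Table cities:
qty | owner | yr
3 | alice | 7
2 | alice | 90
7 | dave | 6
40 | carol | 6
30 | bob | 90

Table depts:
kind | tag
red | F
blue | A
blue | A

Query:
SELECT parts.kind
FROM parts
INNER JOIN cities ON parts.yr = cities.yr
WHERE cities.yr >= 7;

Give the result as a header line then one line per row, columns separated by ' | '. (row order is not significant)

== RESULT ==
parts.kind
gray
gold
gold

Derivation:
After JOIN cities (7 rows):
parts.kind | parts.yr | parts.dept | parts.amt | cities.qty | cities.owner | cities.yr
gray | 6 | eng | 1 | 7 | dave | 6
gray | 6 | eng | 1 | 40 | carol | 6
gray | 7 | ops | 60 | 3 | alice | 7
gold | 90 | mkt | 1 | 2 | alice | 90
gold | 90 | mkt | 1 | 30 | bob | 90
gray | 6 | eng | 2 | 7 | dave | 6
gray | 6 | eng | 2 | 40 | carol | 6
After WHERE (3 rows):
parts.kind | parts.yr | parts.dept | parts.amt | cities.qty | cities.owner | cities.yr
gray | 7 | ops | 60 | 3 | alice | 7
gold | 90 | mkt | 1 | 2 | alice | 90
gold | 90 | mkt | 1 | 30 | bob | 90
After SELECT (3 rows):
parts.kind
gray
gold
gold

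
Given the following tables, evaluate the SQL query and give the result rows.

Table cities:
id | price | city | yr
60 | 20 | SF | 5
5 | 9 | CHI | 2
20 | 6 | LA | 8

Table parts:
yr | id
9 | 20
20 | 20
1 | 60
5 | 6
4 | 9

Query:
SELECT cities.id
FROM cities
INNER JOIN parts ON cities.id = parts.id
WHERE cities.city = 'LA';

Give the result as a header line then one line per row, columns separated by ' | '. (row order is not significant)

== RESULT ==
cities.id
20
20

Derivation:
After JOIN parts (3 rows):
cities.id | cities.price | cities.city | cities.yr | parts.yr | parts.id
60 | 20 | SF | 5 | 1 | 60
20 | 6 | LA | 8 | 9 | 20
20 | 6 | LA | 8 | 20 | 20
After WHERE (2 rows):
cities.id | cities.price | cities.city | cities.yr | parts.yr | parts.id
20 | 6 | LA | 8 | 9 | 20
20 | 6 | LA | 8 | 20 | 20
After SELECT (2 rows):
cities.id
20
20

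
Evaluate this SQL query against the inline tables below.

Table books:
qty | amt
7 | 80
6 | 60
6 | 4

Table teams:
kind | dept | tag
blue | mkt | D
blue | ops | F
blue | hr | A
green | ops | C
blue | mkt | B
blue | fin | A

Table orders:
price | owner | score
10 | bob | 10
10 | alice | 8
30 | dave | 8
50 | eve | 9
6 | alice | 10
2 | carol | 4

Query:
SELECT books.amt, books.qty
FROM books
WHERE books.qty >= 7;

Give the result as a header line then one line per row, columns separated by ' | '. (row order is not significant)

== RESULT ==
books.amt | books.qty
80 | 7

Derivation:
After WHERE (1 rows):
books.qty | books.amt
7 | 80
After SELECT (1 rows):
books.amt | books.qty
80 | 7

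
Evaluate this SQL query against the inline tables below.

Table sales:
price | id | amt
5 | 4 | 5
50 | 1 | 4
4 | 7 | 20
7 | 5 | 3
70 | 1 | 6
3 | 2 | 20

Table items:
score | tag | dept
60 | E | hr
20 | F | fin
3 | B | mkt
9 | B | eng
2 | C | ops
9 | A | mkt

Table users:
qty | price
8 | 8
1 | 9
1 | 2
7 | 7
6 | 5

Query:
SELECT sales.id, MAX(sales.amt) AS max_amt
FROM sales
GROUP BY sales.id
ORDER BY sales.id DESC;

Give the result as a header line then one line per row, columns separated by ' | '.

== RESULT ==
sales.id | max_amt
7 | 20
5 | 3
4 | 5
2 | 20
1 | 6

Derivation:
After GROUP BY (5 rows):
sales.id | max_amt
4 | 5
1 | 6
7 | 20
5 | 3
2 | 20
After ORDER BY (5 rows):
sales.id | max_amt
7 | 20
5 | 3
4 | 5
2 | 20
1 | 6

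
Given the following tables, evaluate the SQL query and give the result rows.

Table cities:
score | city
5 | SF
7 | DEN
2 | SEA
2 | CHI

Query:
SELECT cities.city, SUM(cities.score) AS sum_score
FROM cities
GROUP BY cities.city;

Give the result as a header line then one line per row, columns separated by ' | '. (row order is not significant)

After GROUP BY (4 rows):
cities.city | sum_score
SF | 5
DEN | 7
SEA | 2
CHI | 2

== RESULT ==
cities.city | sum_score
SF | 5
DEN | 7
SEA | 2
CHI | 2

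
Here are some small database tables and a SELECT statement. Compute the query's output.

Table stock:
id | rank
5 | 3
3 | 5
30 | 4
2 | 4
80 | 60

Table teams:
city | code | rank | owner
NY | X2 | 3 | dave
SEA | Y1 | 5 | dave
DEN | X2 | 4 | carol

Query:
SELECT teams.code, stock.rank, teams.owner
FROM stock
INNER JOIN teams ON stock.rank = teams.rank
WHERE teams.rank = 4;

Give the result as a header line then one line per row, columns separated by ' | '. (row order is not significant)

After JOIN teams (4 rows):
stock.id | stock.rank | teams.city | teams.code | teams.rank | teams.owner
5 | 3 | NY | X2 | 3 | dave
3 | 5 | SEA | Y1 | 5 | dave
30 | 4 | DEN | X2 | 4 | carol
2 | 4 | DEN | X2 | 4 | carol
After WHERE (2 rows):
stock.id | stock.rank | teams.city | teams.code | teams.rank | teams.owner
30 | 4 | DEN | X2 | 4 | carol
2 | 4 | DEN | X2 | 4 | carol
After SELECT (2 rows):
teams.code | stock.rank | teams.owner
X2 | 4 | carol
X2 | 4 | carol

== RESULT ==
teams.code | stock.rank | teams.owner
X2 | 4 | carol
X2 | 4 | carol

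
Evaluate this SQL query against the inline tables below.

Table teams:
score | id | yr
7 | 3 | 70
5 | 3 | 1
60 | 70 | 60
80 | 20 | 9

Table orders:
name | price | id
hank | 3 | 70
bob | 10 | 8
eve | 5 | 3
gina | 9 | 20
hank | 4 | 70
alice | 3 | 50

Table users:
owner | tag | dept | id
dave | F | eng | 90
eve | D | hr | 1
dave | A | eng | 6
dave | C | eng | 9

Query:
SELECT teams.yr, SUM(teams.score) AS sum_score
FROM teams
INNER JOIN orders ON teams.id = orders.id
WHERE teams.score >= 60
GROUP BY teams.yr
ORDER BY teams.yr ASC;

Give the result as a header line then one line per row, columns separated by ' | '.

After JOIN orders (5 rows):
teams.score | teams.id | teams.yr | orders.name | orders.price | orders.id
7 | 3 | 70 | eve | 5 | 3
5 | 3 | 1 | eve | 5 | 3
60 | 70 | 60 | hank | 3 | 70
60 | 70 | 60 | hank | 4 | 70
80 | 20 | 9 | gina | 9 | 20
After WHERE (3 rows):
teams.score | teams.id | teams.yr | orders.name | orders.price | orders.id
60 | 70 | 60 | hank | 3 | 70
60 | 70 | 60 | hank | 4 | 70
80 | 20 | 9 | gina | 9 | 20
After GROUP BY (2 rows):
teams.yr | sum_score
60 | 120
9 | 80
After ORDER BY (2 rows):
teams.yr | sum_score
9 | 80
60 | 120

== RESULT ==
teams.yr | sum_score
9 | 80
60 | 120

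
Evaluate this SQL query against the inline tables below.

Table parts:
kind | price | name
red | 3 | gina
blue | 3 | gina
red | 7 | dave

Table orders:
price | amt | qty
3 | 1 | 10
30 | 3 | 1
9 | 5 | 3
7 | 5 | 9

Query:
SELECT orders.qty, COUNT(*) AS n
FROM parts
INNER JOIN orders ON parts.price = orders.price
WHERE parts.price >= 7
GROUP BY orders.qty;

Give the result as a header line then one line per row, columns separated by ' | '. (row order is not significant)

After JOIN orders (3 rows):
parts.kind | parts.price | parts.name | orders.price | orders.amt | orders.qty
red | 3 | gina | 3 | 1 | 10
blue | 3 | gina | 3 | 1 | 10
red | 7 | dave | 7 | 5 | 9
After WHERE (1 rows):
parts.kind | parts.price | parts.name | orders.price | orders.amt | orders.qty
red | 7 | dave | 7 | 5 | 9
After GROUP BY (1 rows):
orders.qty | n
9 | 1

== RESULT ==
orders.qty | n
9 | 1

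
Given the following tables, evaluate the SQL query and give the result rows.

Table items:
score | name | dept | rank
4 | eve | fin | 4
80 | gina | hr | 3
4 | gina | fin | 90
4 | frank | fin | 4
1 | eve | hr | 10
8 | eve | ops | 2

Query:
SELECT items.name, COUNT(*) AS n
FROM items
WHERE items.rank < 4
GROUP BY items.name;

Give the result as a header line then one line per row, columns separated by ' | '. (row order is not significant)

After WHERE (2 rows):
items.score | items.name | items.dept | items.rank
80 | gina | hr | 3
8 | eve | ops | 2
After GROUP BY (2 rows):
items.name | n
gina | 1
eve | 1

== RESULT ==
items.name | n
gina | 1
eve | 1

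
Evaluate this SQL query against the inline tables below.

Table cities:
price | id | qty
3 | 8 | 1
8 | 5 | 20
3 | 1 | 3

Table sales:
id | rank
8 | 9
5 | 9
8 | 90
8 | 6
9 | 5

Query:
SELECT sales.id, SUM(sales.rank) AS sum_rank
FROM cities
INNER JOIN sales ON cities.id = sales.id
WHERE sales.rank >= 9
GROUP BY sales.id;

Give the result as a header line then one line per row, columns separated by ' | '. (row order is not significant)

== RESULT ==
sales.id | sum_rank
8 | 99
5 | 9

Derivation:
After JOIN sales (4 rows):
cities.price | cities.id | cities.qty | sales.id | sales.rank
3 | 8 | 1 | 8 | 9
3 | 8 | 1 | 8 | 90
3 | 8 | 1 | 8 | 6
8 | 5 | 20 | 5 | 9
After WHERE (3 rows):
cities.price | cities.id | cities.qty | sales.id | sales.rank
3 | 8 | 1 | 8 | 9
3 | 8 | 1 | 8 | 90
8 | 5 | 20 | 5 | 9
After GROUP BY (2 rows):
sales.id | sum_rank
8 | 99
5 | 9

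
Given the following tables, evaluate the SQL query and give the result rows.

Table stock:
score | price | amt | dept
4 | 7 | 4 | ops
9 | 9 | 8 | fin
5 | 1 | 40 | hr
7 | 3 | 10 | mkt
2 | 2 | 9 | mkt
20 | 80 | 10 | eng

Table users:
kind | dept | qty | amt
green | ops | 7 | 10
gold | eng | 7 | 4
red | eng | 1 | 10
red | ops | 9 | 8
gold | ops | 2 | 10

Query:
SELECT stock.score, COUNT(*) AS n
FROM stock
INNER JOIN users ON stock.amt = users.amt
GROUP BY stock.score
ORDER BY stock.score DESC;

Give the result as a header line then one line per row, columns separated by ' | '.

After JOIN users (8 rows):
stock.score | stock.price | stock.amt | stock.dept | users.kind | users.dept | users.qty | users.amt
4 | 7 | 4 | ops | gold | eng | 7 | 4
9 | 9 | 8 | fin | red | ops | 9 | 8
7 | 3 | 10 | mkt | green | ops | 7 | 10
7 | 3 | 10 | mkt | red | eng | 1 | 10
7 | 3 | 10 | mkt | gold | ops | 2 | 10
20 | 80 | 10 | eng | green | ops | 7 | 10
20 | 80 | 10 | eng | red | eng | 1 | 10
20 | 80 | 10 | eng | gold | ops | 2 | 10
After GROUP BY (4 rows):
stock.score | n
4 | 1
9 | 1
7 | 3
20 | 3
After ORDER BY (4 rows):
stock.score | n
20 | 3
9 | 1
7 | 3
4 | 1

== RESULT ==
stock.score | n
20 | 3
9 | 1
7 | 3
4 | 1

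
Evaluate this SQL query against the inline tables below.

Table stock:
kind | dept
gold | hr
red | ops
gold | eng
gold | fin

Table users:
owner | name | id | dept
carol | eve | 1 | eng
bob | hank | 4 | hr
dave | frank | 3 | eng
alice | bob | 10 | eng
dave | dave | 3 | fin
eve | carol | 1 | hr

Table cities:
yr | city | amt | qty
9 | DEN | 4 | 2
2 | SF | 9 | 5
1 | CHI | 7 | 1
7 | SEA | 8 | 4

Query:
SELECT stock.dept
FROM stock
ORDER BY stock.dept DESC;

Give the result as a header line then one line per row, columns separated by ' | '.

After SELECT (4 rows):
stock.dept
hr
ops
eng
fin
After ORDER BY (4 rows):
stock.dept
ops
hr
fin
eng

== RESULT ==
stock.dept
ops
hr
fin
eng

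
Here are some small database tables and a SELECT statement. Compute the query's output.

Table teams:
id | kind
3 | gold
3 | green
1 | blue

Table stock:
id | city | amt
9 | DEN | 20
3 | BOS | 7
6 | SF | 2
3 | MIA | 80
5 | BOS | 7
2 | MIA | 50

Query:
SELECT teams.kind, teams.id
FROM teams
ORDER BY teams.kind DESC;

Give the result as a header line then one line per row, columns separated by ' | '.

After SELECT (3 rows):
teams.kind | teams.id
gold | 3
green | 3
blue | 1
After ORDER BY (3 rows):
teams.kind | teams.id
green | 3
gold | 3
blue | 1

== RESULT ==
teams.kind | teams.id
green | 3
gold | 3
blue | 1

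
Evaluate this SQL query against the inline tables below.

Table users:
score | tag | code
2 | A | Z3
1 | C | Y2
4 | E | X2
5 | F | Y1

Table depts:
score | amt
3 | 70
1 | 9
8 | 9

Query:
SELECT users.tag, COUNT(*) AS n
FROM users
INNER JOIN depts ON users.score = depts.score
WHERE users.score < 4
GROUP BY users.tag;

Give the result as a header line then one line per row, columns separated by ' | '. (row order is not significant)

== RESULT ==
users.tag | n
C | 1

Derivation:
After JOIN depts (1 rows):
users.score | users.tag | users.code | depts.score | depts.amt
1 | C | Y2 | 1 | 9
After WHERE (1 rows):
users.score | users.tag | users.code | depts.score | depts.amt
1 | C | Y2 | 1 | 9
After GROUP BY (1 rows):
users.tag | n
C | 1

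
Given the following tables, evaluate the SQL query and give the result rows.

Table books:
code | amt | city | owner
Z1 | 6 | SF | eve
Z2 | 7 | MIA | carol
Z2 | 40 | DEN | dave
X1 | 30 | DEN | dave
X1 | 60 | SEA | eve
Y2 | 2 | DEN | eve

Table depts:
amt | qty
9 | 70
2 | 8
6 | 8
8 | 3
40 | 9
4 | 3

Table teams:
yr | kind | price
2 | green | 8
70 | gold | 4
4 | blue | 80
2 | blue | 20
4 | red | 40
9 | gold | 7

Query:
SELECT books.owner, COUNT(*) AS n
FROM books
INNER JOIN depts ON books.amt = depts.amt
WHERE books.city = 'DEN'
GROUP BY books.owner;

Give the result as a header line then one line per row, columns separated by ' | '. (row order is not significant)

After JOIN depts (3 rows):
books.code | books.amt | books.city | books.owner | depts.amt | depts.qty
Z1 | 6 | SF | eve | 6 | 8
Z2 | 40 | DEN | dave | 40 | 9
Y2 | 2 | DEN | eve | 2 | 8
After WHERE (2 rows):
books.code | books.amt | books.city | books.owner | depts.amt | depts.qty
Z2 | 40 | DEN | dave | 40 | 9
Y2 | 2 | DEN | eve | 2 | 8
After GROUP BY (2 rows):
books.owner | n
dave | 1
eve | 1

== RESULT ==
books.owner | n
dave | 1
eve | 1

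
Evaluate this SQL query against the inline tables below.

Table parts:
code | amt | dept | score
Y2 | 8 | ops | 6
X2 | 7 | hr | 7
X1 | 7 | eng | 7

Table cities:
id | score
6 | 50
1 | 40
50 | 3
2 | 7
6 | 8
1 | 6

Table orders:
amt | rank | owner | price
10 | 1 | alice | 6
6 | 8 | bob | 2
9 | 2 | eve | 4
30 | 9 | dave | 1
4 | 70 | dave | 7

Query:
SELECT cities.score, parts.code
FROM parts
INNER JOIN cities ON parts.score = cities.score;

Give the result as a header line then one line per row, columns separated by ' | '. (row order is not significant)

After JOIN cities (3 rows):
parts.code | parts.amt | parts.dept | parts.score | cities.id | cities.score
Y2 | 8 | ops | 6 | 1 | 6
X2 | 7 | hr | 7 | 2 | 7
X1 | 7 | eng | 7 | 2 | 7
After SELECT (3 rows):
cities.score | parts.code
6 | Y2
7 | X2
7 | X1

== RESULT ==
cities.score | parts.code
6 | Y2
7 | X2
7 | X1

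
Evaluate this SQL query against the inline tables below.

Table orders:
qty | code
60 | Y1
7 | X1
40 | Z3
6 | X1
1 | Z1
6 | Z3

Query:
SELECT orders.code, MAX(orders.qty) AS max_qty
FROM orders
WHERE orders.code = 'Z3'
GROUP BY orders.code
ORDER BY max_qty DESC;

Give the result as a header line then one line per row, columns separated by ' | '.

== RESULT ==
orders.code | max_qty
Z3 | 40

Derivation:
After WHERE (2 rows):
orders.qty | orders.code
40 | Z3
6 | Z3
After GROUP BY (1 rows):
orders.code | max_qty
Z3 | 40
After ORDER BY (1 rows):
orders.code | max_qty
Z3 | 40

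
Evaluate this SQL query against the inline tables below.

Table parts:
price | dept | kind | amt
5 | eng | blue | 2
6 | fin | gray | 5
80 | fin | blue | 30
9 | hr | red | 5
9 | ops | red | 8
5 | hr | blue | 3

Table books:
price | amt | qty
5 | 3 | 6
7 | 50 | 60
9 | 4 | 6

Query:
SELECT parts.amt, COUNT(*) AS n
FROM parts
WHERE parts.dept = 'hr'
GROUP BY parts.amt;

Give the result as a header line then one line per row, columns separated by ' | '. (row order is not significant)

After WHERE (2 rows):
parts.price | parts.dept | parts.kind | parts.amt
9 | hr | red | 5
5 | hr | blue | 3
After GROUP BY (2 rows):
parts.amt | n
5 | 1
3 | 1

== RESULT ==
parts.amt | n
5 | 1
3 | 1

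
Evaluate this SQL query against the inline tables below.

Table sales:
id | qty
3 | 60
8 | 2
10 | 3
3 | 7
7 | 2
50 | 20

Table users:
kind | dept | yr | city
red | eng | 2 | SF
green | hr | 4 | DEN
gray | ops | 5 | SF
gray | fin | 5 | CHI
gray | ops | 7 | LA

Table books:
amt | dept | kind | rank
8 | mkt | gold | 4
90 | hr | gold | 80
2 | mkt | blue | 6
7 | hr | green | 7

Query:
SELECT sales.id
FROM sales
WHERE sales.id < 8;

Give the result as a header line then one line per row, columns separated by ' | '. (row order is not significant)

After WHERE (3 rows):
sales.id | sales.qty
3 | 60
3 | 7
7 | 2
After SELECT (3 rows):
sales.id
3
3
7

== RESULT ==
sales.id
3
3
7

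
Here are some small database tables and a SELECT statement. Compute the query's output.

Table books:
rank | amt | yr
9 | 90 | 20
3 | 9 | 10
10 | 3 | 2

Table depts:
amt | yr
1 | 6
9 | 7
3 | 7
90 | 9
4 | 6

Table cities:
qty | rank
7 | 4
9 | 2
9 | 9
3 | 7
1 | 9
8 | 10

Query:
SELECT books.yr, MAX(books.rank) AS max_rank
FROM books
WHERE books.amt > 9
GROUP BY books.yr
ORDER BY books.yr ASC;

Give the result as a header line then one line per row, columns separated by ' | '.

After WHERE (1 rows):
books.rank | books.amt | books.yr
9 | 90 | 20
After GROUP BY (1 rows):
books.yr | max_rank
20 | 9
After ORDER BY (1 rows):
books.yr | max_rank
20 | 9

== RESULT ==
books.yr | max_rank
20 | 9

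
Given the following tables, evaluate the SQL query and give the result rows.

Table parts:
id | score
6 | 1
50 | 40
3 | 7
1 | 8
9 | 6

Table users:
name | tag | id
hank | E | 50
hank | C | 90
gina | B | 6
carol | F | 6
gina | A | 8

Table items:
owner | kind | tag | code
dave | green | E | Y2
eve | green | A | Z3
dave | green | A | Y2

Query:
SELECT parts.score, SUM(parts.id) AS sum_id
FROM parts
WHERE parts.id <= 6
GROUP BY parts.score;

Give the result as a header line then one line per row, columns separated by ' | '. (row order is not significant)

After WHERE (3 rows):
parts.id | parts.score
6 | 1
3 | 7
1 | 8
After GROUP BY (3 rows):
parts.score | sum_id
1 | 6
7 | 3
8 | 1

== RESULT ==
parts.score | sum_id
1 | 6
7 | 3
8 | 1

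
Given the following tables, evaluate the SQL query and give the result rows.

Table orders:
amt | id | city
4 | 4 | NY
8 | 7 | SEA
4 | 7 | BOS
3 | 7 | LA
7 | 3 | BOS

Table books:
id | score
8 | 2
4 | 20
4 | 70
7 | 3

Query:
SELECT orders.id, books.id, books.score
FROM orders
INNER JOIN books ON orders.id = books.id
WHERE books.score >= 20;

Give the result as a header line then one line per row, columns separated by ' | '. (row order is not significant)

== RESULT ==
orders.id | books.id | books.score
4 | 4 | 20
4 | 4 | 70

Derivation:
After JOIN books (5 rows):
orders.amt | orders.id | orders.city | books.id | books.score
4 | 4 | NY | 4 | 20
4 | 4 | NY | 4 | 70
8 | 7 | SEA | 7 | 3
4 | 7 | BOS | 7 | 3
3 | 7 | LA | 7 | 3
After WHERE (2 rows):
orders.amt | orders.id | orders.city | books.id | books.score
4 | 4 | NY | 4 | 20
4 | 4 | NY | 4 | 70
After SELECT (2 rows):
orders.id | books.id | books.score
4 | 4 | 20
4 | 4 | 70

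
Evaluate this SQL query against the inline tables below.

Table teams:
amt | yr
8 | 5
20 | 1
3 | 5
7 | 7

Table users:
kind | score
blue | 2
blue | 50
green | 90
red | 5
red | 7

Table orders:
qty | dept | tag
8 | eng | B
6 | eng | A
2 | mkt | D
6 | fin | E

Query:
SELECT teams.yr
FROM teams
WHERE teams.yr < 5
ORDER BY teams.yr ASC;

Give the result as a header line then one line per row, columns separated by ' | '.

After WHERE (1 rows):
teams.amt | teams.yr
20 | 1
After SELECT (1 rows):
teams.yr
1
After ORDER BY (1 rows):
teams.yr
1

== RESULT ==
teams.yr
1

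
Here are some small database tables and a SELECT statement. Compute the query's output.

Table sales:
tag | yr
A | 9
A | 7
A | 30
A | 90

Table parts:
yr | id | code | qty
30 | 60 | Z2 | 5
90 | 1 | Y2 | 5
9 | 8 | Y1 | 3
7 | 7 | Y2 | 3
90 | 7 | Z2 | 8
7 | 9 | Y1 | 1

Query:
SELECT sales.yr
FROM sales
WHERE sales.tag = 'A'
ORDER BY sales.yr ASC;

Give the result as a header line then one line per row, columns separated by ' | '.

After WHERE (4 rows):
sales.tag | sales.yr
A | 9
A | 7
A | 30
A | 90
After SELECT (4 rows):
sales.yr
9
7
30
90
After ORDER BY (4 rows):
sales.yr
7
9
30
90

== RESULT ==
sales.yr
7
9
30
90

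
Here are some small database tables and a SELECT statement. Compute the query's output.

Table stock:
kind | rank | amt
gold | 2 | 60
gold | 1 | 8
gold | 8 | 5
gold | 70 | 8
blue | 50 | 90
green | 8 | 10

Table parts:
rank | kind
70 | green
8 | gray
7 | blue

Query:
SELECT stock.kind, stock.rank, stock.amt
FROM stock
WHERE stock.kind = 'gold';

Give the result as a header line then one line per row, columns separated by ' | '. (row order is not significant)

== RESULT ==
stock.kind | stock.rank | stock.amt
gold | 2 | 60
gold | 1 | 8
gold | 8 | 5
gold | 70 | 8

Derivation:
After WHERE (4 rows):
stock.kind | stock.rank | stock.amt
gold | 2 | 60
gold | 1 | 8
gold | 8 | 5
gold | 70 | 8
After SELECT (4 rows):
stock.kind | stock.rank | stock.amt
gold | 2 | 60
gold | 1 | 8
gold | 8 | 5
gold | 70 | 8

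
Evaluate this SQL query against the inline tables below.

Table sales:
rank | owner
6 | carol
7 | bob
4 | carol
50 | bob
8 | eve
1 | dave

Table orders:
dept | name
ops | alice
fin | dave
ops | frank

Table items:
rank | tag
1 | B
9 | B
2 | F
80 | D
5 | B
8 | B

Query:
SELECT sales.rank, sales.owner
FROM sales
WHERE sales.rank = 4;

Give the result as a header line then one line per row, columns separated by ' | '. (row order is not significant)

== RESULT ==
sales.rank | sales.owner
4 | carol

Derivation:
After WHERE (1 rows):
sales.rank | sales.owner
4 | carol
After SELECT (1 rows):
sales.rank | sales.owner
4 | carol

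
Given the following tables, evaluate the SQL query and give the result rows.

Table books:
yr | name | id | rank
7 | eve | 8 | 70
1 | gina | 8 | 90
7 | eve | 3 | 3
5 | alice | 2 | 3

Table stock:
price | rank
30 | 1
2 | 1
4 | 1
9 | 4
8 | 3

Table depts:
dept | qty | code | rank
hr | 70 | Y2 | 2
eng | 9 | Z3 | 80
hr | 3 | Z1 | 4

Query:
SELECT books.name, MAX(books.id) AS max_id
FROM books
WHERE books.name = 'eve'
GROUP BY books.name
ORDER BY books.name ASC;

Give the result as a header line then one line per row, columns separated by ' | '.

After WHERE (2 rows):
books.yr | books.name | books.id | books.rank
7 | eve | 8 | 70
7 | eve | 3 | 3
After GROUP BY (1 rows):
books.name | max_id
eve | 8
After ORDER BY (1 rows):
books.name | max_id
eve | 8

== RESULT ==
books.name | max_id
eve | 8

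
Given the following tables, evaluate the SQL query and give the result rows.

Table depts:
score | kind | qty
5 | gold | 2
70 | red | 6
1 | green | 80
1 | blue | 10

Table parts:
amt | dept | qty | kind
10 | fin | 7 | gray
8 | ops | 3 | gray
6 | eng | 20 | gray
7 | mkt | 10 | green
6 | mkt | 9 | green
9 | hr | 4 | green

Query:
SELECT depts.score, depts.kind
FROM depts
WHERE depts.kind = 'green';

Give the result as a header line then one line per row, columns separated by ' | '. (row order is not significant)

After WHERE (1 rows):
depts.score | depts.kind | depts.qty
1 | green | 80
After SELECT (1 rows):
depts.score | depts.kind
1 | green

== RESULT ==
depts.score | depts.kind
1 | green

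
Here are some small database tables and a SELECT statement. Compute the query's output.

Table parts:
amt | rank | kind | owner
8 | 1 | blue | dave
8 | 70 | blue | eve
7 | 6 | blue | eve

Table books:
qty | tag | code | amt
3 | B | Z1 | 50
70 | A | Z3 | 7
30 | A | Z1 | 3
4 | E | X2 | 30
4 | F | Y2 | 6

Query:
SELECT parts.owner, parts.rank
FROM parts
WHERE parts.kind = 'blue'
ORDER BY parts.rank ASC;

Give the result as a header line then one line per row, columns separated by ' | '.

== RESULT ==
parts.owner | parts.rank
dave | 1
eve | 6
eve | 70

Derivation:
After WHERE (3 rows):
parts.amt | parts.rank | parts.kind | parts.owner
8 | 1 | blue | dave
8 | 70 | blue | eve
7 | 6 | blue | eve
After SELECT (3 rows):
parts.owner | parts.rank
dave | 1
eve | 70
eve | 6
After ORDER BY (3 rows):
parts.owner | parts.rank
dave | 1
eve | 6
eve | 70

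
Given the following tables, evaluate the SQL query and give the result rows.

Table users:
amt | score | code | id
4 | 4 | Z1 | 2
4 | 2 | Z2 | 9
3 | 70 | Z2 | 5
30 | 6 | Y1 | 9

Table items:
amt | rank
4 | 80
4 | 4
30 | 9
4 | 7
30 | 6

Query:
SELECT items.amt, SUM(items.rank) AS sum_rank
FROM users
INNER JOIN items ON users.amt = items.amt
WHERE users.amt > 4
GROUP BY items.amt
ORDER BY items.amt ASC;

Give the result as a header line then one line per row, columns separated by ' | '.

After JOIN items (8 rows):
users.amt | users.score | users.code | users.id | items.amt | items.rank
4 | 4 | Z1 | 2 | 4 | 80
4 | 4 | Z1 | 2 | 4 | 4
4 | 4 | Z1 | 2 | 4 | 7
4 | 2 | Z2 | 9 | 4 | 80
4 | 2 | Z2 | 9 | 4 | 4
4 | 2 | Z2 | 9 | 4 | 7
30 | 6 | Y1 | 9 | 30 | 9
30 | 6 | Y1 | 9 | 30 | 6
After WHERE (2 rows):
users.amt | users.score | users.code | users.id | items.amt | items.rank
30 | 6 | Y1 | 9 | 30 | 9
30 | 6 | Y1 | 9 | 30 | 6
After GROUP BY (1 rows):
items.amt | sum_rank
30 | 15
After ORDER BY (1 rows):
items.amt | sum_rank
30 | 15

== RESULT ==
items.amt | sum_rank
30 | 15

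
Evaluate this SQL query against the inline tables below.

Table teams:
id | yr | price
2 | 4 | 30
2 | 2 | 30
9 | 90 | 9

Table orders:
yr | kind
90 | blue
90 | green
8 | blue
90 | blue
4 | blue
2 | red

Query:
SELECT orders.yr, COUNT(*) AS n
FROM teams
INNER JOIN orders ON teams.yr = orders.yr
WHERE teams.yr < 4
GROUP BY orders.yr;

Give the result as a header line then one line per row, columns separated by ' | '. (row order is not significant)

== RESULT ==
orders.yr | n
2 | 1

Derivation:
After JOIN orders (5 rows):
teams.id | teams.yr | teams.price | orders.yr | orders.kind
2 | 4 | 30 | 4 | blue
2 | 2 | 30 | 2 | red
9 | 90 | 9 | 90 | blue
9 | 90 | 9 | 90 | green
9 | 90 | 9 | 90 | blue
After WHERE (1 rows):
teams.id | teams.yr | teams.price | orders.yr | orders.kind
2 | 2 | 30 | 2 | red
After GROUP BY (1 rows):
orders.yr | n
2 | 1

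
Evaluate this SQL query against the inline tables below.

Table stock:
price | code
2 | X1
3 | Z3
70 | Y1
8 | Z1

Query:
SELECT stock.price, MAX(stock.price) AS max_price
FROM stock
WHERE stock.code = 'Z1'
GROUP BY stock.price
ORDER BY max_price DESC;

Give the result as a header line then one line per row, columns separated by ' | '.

After WHERE (1 rows):
stock.price | stock.code
8 | Z1
After GROUP BY (1 rows):
stock.price | max_price
8 | 8
After ORDER BY (1 rows):
stock.price | max_price
8 | 8

== RESULT ==
stock.price | max_price
8 | 8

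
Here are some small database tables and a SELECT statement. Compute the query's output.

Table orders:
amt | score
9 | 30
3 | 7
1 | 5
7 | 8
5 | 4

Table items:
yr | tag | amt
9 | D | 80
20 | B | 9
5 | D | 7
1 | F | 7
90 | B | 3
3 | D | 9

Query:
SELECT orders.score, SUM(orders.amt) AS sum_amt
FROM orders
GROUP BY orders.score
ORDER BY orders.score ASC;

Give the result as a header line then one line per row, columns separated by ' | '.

== RESULT ==
orders.score | sum_amt
4 | 5
5 | 1
7 | 3
8 | 7
30 | 9

Derivation:
After GROUP BY (5 rows):
orders.score | sum_amt
30 | 9
7 | 3
5 | 1
8 | 7
4 | 5
After ORDER BY (5 rows):
orders.score | sum_amt
4 | 5
5 | 1
7 | 3
8 | 7
30 | 9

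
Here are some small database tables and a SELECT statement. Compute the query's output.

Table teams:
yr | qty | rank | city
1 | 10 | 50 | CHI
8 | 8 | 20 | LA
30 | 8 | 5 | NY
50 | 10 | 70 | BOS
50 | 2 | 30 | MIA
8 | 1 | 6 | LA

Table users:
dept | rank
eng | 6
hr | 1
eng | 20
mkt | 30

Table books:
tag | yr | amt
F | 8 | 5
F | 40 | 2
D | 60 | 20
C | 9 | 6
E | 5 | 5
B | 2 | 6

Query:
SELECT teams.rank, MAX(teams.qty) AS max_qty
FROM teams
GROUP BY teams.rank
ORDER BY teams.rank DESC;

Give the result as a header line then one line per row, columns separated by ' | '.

== RESULT ==
teams.rank | max_qty
70 | 10
50 | 10
30 | 2
20 | 8
6 | 1
5 | 8

Derivation:
After GROUP BY (6 rows):
teams.rank | max_qty
50 | 10
20 | 8
5 | 8
70 | 10
30 | 2
6 | 1
After ORDER BY (6 rows):
teams.rank | max_qty
70 | 10
50 | 10
30 | 2
20 | 8
6 | 1
5 | 8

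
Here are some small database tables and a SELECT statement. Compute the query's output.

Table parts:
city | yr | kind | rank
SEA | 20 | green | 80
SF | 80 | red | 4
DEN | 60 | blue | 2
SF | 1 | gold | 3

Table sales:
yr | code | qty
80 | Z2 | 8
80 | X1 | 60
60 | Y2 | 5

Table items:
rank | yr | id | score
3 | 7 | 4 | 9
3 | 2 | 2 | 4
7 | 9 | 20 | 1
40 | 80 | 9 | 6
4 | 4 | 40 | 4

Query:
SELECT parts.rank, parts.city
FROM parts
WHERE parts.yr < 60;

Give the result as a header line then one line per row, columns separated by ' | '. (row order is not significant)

After WHERE (2 rows):
parts.city | parts.yr | parts.kind | parts.rank
SEA | 20 | green | 80
SF | 1 | gold | 3
After SELECT (2 rows):
parts.rank | parts.city
80 | SEA
3 | SF

== RESULT ==
parts.rank | parts.city
80 | SEA
3 | SF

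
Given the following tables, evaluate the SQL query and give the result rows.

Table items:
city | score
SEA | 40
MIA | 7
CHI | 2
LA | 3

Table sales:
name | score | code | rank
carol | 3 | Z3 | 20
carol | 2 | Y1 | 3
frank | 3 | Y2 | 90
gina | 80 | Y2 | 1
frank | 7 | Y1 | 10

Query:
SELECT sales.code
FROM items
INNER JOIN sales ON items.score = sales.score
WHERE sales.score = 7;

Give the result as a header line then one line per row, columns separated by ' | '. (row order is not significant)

== RESULT ==
sales.code
Y1

Derivation:
After JOIN sales (4 rows):
items.city | items.score | sales.name | sales.score | sales.code | sales.rank
MIA | 7 | frank | 7 | Y1 | 10
CHI | 2 | carol | 2 | Y1 | 3
LA | 3 | carol | 3 | Z3 | 20
LA | 3 | frank | 3 | Y2 | 90
After WHERE (1 rows):
items.city | items.score | sales.name | sales.score | sales.code | sales.rank
MIA | 7 | frank | 7 | Y1 | 10
After SELECT (1 rows):
sales.code
Y1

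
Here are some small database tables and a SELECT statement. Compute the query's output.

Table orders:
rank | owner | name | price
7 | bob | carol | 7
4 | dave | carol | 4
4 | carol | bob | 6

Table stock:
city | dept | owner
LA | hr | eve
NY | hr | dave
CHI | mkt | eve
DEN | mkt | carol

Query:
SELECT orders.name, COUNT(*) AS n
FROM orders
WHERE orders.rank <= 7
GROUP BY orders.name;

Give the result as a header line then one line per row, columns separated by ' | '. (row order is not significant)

== RESULT ==
orders.name | n
carol | 2
bob | 1

Derivation:
After WHERE (3 rows):
orders.rank | orders.owner | orders.name | orders.price
7 | bob | carol | 7
4 | dave | carol | 4
4 | carol | bob | 6
After GROUP BY (2 rows):
orders.name | n
carol | 2
bob | 1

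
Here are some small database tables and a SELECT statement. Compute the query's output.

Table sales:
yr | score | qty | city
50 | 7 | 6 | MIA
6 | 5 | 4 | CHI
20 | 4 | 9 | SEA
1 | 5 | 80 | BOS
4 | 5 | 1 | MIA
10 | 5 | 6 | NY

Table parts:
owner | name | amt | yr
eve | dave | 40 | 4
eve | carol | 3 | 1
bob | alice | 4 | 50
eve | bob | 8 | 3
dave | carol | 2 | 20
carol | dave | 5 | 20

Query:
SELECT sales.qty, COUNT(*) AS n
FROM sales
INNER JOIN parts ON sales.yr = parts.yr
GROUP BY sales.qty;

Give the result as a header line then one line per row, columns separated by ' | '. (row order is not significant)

After JOIN parts (5 rows):
sales.yr | sales.score | sales.qty | sales.city | parts.owner | parts.name | parts.amt | parts.yr
50 | 7 | 6 | MIA | bob | alice | 4 | 50
20 | 4 | 9 | SEA | dave | carol | 2 | 20
20 | 4 | 9 | SEA | carol | dave | 5 | 20
1 | 5 | 80 | BOS | eve | carol | 3 | 1
4 | 5 | 1 | MIA | eve | dave | 40 | 4
After GROUP BY (4 rows):
sales.qty | n
6 | 1
9 | 2
80 | 1
1 | 1

== RESULT ==
sales.qty | n
6 | 1
9 | 2
80 | 1
1 | 1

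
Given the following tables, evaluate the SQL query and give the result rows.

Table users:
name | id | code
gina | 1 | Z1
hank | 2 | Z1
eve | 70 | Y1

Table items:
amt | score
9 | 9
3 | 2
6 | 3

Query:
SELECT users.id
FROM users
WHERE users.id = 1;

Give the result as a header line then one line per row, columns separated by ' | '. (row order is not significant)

== RESULT ==
users.id
1

Derivation:
After WHERE (1 rows):
users.name | users.id | users.code
gina | 1 | Z1
After SELECT (1 rows):
users.id
1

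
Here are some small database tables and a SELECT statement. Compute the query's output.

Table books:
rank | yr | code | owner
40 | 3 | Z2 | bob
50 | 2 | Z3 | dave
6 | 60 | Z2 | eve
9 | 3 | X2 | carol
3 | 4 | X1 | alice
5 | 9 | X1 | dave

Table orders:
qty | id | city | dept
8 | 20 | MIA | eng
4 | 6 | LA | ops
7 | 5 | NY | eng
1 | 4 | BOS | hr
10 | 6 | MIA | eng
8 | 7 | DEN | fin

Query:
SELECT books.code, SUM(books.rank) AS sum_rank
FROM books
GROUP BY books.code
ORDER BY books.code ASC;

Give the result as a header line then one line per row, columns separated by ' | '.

== RESULT ==
books.code | sum_rank
X1 | 8
X2 | 9
Z2 | 46
Z3 | 50

Derivation:
After GROUP BY (4 rows):
books.code | sum_rank
Z2 | 46
Z3 | 50
X2 | 9
X1 | 8
After ORDER BY (4 rows):
books.code | sum_rank
X1 | 8
X2 | 9
Z2 | 46
Z3 | 50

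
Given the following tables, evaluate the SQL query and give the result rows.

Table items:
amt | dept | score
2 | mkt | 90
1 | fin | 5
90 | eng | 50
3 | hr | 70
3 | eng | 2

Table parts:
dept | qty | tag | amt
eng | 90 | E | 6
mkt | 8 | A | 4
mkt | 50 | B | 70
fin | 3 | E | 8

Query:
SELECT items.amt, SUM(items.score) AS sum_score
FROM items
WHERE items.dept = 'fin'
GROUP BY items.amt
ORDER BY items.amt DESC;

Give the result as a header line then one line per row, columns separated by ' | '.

After WHERE (1 rows):
items.amt | items.dept | items.score
1 | fin | 5
After GROUP BY (1 rows):
items.amt | sum_score
1 | 5
After ORDER BY (1 rows):
items.amt | sum_score
1 | 5

== RESULT ==
items.amt | sum_score
1 | 5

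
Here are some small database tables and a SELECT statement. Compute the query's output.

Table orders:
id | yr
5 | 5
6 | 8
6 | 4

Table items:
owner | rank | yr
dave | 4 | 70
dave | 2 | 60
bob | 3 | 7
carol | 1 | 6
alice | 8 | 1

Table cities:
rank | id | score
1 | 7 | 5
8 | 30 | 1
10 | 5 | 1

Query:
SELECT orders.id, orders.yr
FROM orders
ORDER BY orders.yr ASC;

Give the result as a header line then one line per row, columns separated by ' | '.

After SELECT (3 rows):
orders.id | orders.yr
5 | 5
6 | 8
6 | 4
After ORDER BY (3 rows):
orders.id | orders.yr
6 | 4
5 | 5
6 | 8

== RESULT ==
orders.id | orders.yr
6 | 4
5 | 5
6 | 8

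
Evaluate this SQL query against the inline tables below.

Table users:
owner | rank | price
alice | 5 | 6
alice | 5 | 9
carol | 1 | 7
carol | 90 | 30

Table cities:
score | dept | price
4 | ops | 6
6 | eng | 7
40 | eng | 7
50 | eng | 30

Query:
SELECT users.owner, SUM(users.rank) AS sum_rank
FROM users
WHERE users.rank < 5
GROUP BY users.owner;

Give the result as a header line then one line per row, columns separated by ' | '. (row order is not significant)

After WHERE (1 rows):
users.owner | users.rank | users.price
carol | 1 | 7
After GROUP BY (1 rows):
users.owner | sum_rank
carol | 1

== RESULT ==
users.owner | sum_rank
carol | 1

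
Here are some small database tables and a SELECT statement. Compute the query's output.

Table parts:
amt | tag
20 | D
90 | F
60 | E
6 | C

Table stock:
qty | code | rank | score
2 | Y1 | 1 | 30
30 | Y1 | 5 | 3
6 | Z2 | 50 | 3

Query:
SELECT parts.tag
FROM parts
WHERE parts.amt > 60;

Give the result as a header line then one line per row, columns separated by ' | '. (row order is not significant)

After WHERE (1 rows):
parts.amt | parts.tag
90 | F
After SELECT (1 rows):
parts.tag
F

== RESULT ==
parts.tag
F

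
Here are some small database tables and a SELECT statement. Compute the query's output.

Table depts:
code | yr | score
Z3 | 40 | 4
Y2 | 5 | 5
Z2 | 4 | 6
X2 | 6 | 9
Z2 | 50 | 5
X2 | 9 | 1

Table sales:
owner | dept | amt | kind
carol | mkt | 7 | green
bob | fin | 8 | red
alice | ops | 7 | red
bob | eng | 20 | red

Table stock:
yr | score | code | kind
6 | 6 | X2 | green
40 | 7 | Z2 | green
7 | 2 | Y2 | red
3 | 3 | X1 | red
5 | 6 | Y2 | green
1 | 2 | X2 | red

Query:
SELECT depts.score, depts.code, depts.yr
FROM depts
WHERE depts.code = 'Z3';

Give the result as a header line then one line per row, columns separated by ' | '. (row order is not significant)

== RESULT ==
depts.score | depts.code | depts.yr
4 | Z3 | 40

Derivation:
After WHERE (1 rows):
depts.code | depts.yr | depts.score
Z3 | 40 | 4
After SELECT (1 rows):
depts.score | depts.code | depts.yr
4 | Z3 | 40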